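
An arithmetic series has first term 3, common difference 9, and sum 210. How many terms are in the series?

Using S = n/2 × [2a + (n-1)d]
210 = n/2 × [2(3) + (n-1)(9)]
210 = n/2 × [6 + 9n - 9]
420 = n × [-3 + 9n]
9n² + (-3)n - 420 = 0
Discriminant: Δ = (-3)² - 4(9)(-420) = 9 + 15120 = 15129
√Δ = 123
n = [-(-3) + √Δ] / (2·9) = (3 + 123) / 18 = 126 / 18 = 7
(The negative root is discarded since n must be a positive integer.)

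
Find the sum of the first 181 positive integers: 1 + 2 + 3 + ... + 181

Formula: ∑k = n(n+1)/2
= 181×182/2
= 32942/2
= 16471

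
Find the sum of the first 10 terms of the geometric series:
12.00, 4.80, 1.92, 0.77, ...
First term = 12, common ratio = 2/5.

Sₙ = a(1 - rⁿ) / (1 - r)
S_10 = 12(1 - (2/5)^10) / (1 - (2/5))
S_10 = 12(1 - (1024/9765625)) / (3/5)
S_10 = 39058404/1953125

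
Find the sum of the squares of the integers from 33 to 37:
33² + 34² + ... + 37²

Use ∑_{k=1}^{n} k² = n(n+1)(2n+1)/6, then subtract the first 32 terms.
∑_{k=1}^{37} k² = 37×38×75/6 = 17575
∑_{k=1}^{32} k² = 32×33×65/6 = 11440
∑_{k=33}^{37} k² = 17575 - 11440 = 6135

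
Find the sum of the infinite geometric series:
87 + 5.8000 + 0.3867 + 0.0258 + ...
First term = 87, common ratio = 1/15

For |r| < 1, S = a / (1 - r)
S = 87 / (1 - (1/15))
S = 87 / (14/15)
S = 1305/14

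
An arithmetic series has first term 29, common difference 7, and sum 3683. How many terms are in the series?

Using S = n/2 × [2a + (n-1)d]
3683 = n/2 × [2(29) + (n-1)(7)]
3683 = n/2 × [58 + 7n - 7]
7366 = n × [51 + 7n]
7n² + (51)n - 7366 = 0
Discriminant: Δ = (51)² - 4(7)(-7366) = 2601 + 206248 = 208849
√Δ = 457
n = [-(51) + √Δ] / (2·7) = (-51 + 457) / 14 = 406 / 14 = 29
(The negative root is discarded since n must be a positive integer.)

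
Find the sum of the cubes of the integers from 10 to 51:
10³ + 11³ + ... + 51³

Use ∑_{k=1}^{n} k³ = [n(n+1)/2]², then subtract the first 9 terms.
∑_{k=1}^{51} k³ = [51×52/2]² = 1326² = 1758276
∑_{k=1}^{9} k³ = [9×10/2]² = 45² = 2025
∑_{k=10}^{51} k³ = 1758276 - 2025 = 1756251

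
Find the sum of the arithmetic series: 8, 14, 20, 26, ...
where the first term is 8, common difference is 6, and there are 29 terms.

Sₙ = n/2 × (first + last)
Last term = a + (n-1)d = 8 + (29-1)×6 = 176
S_29 = 29/2 × (8 + 176)
S_29 = 29/2 × 184 = 2668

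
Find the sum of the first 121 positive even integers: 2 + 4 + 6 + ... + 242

Sum of first n even numbers = n(n+1)
= 121×122
= 14762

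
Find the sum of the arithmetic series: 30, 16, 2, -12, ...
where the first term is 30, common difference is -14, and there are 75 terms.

Sₙ = n/2 × (first + last)
Last term = a + (n-1)d = 30 + (75-1)×(-14) = -1006
S_75 = 75/2 × (30 + (-1006))
S_75 = 75/2 × (-976) = -36600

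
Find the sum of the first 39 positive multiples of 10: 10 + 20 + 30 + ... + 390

Factor out 10: = 10(1 + 2 + ... + 39) = 10 × n(n+1)/2
= 10 × 39×40/2
= 10 × 780
= 7800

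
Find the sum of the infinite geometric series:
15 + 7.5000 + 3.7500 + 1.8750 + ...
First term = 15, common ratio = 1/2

For |r| < 1, S = a / (1 - r)
S = 15 / (1 - (1/2))
S = 15 / (1/2)
S = 30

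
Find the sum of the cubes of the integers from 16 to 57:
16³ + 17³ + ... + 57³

Use ∑_{k=1}^{n} k³ = [n(n+1)/2]², then subtract the first 15 terms.
∑_{k=1}^{57} k³ = [57×58/2]² = 1653² = 2732409
∑_{k=1}^{15} k³ = [15×16/2]² = 120² = 14400
∑_{k=16}^{57} k³ = 2732409 - 14400 = 2718009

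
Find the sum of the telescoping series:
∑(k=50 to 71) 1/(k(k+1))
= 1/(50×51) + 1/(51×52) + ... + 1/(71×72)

Partial fractions: 1/(k(k+1)) = 1/k - 1/(k+1)
The series telescopes:
= (1/50 - 1/51) + (1/51 - 1/52) + ... + (1/71 - 1/72)
= 1/50 - 1/72
= 11/1800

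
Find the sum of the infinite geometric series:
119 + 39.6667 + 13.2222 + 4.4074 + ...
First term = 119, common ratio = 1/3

For |r| < 1, S = a / (1 - r)
S = 119 / (1 - (1/3))
S = 119 / (2/3)
S = 357/2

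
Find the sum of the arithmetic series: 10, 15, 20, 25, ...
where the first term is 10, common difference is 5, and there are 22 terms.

Sₙ = n/2 × (first + last)
Last term = a + (n-1)d = 10 + (22-1)×5 = 115
S_22 = 22/2 × (10 + 115)
S_22 = 22/2 × 125 = 1375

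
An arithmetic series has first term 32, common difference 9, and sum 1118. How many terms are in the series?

Using S = n/2 × [2a + (n-1)d]
1118 = n/2 × [2(32) + (n-1)(9)]
1118 = n/2 × [64 + 9n - 9]
2236 = n × [55 + 9n]
9n² + (55)n - 2236 = 0
Discriminant: Δ = (55)² - 4(9)(-2236) = 3025 + 80496 = 83521
√Δ = 289
n = [-(55) + √Δ] / (2·9) = (-55 + 289) / 18 = 234 / 18 = 13
(The negative root is discarded since n must be a positive integer.)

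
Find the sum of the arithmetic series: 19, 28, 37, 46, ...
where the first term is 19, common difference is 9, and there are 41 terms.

Sₙ = n/2 × (first + last)
Last term = a + (n-1)d = 19 + (41-1)×9 = 379
S_41 = 41/2 × (19 + 379)
S_41 = 41/2 × 398 = 8159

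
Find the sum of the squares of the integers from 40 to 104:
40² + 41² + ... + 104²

Use ∑_{k=1}^{n} k² = n(n+1)(2n+1)/6, then subtract the first 39 terms.
∑_{k=1}^{104} k² = 104×105×209/6 = 380380
∑_{k=1}^{39} k² = 39×40×79/6 = 20540
∑_{k=40}^{104} k² = 380380 - 20540 = 359840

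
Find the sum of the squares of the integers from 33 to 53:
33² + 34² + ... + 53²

Use ∑_{k=1}^{n} k² = n(n+1)(2n+1)/6, then subtract the first 32 terms.
∑_{k=1}^{53} k² = 53×54×107/6 = 51039
∑_{k=1}^{32} k² = 32×33×65/6 = 11440
∑_{k=33}^{53} k² = 51039 - 11440 = 39599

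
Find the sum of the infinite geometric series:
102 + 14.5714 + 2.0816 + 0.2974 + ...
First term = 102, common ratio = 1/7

For |r| < 1, S = a / (1 - r)
S = 102 / (1 - (1/7))
S = 102 / (6/7)
S = 119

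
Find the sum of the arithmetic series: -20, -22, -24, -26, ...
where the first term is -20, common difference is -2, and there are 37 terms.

Sₙ = n/2 × (first + last)
Last term = a + (n-1)d = -20 + (37-1)×(-2) = -92
S_37 = 37/2 × (-20 + (-92))
S_37 = 37/2 × (-112) = -2072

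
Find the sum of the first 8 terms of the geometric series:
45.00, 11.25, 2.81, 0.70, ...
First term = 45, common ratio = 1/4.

Sₙ = a(1 - rⁿ) / (1 - r)
S_8 = 45(1 - (1/4)^8) / (1 - (1/4))
S_8 = 45(1 - (1/65536)) / (3/4)
S_8 = 983025/16384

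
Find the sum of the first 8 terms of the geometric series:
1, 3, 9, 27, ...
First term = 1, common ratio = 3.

Sₙ = a(1 - rⁿ) / (1 - r)
S_8 = 1(1 - 3^8) / (1 - 3)
S_8 = 1(1 - 6561) / (-2)
S_8 = 3280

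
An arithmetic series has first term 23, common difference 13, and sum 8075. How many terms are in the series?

Using S = n/2 × [2a + (n-1)d]
8075 = n/2 × [2(23) + (n-1)(13)]
8075 = n/2 × [46 + 13n - 13]
16150 = n × [33 + 13n]
13n² + (33)n - 16150 = 0
Discriminant: Δ = (33)² - 4(13)(-16150) = 1089 + 839800 = 840889
√Δ = 917
n = [-(33) + √Δ] / (2·13) = (-33 + 917) / 26 = 884 / 26 = 34
(The negative root is discarded since n must be a positive integer.)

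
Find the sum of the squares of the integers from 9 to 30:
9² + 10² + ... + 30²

Use ∑_{k=1}^{n} k² = n(n+1)(2n+1)/6, then subtract the first 8 terms.
∑_{k=1}^{30} k² = 30×31×61/6 = 9455
∑_{k=1}^{8} k² = 8×9×17/6 = 204
∑_{k=9}^{30} k² = 9455 - 204 = 9251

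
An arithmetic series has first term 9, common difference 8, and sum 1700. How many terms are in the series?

Using S = n/2 × [2a + (n-1)d]
1700 = n/2 × [2(9) + (n-1)(8)]
1700 = n/2 × [18 + 8n - 8]
3400 = n × [10 + 8n]
8n² + (10)n - 3400 = 0
Discriminant: Δ = (10)² - 4(8)(-3400) = 100 + 108800 = 108900
√Δ = 330
n = [-(10) + √Δ] / (2·8) = (-10 + 330) / 16 = 320 / 16 = 20
(The negative root is discarded since n must be a positive integer.)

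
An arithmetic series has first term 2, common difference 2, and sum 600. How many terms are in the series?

Using S = n/2 × [2a + (n-1)d]
600 = n/2 × [2(2) + (n-1)(2)]
600 = n/2 × [4 + 2n - 2]
1200 = n × [2 + 2n]
2n² + (2)n - 1200 = 0
Discriminant: Δ = (2)² - 4(2)(-1200) = 4 + 9600 = 9604
√Δ = 98
n = [-(2) + √Δ] / (2·2) = (-2 + 98) / 4 = 96 / 4 = 24
(The negative root is discarded since n must be a positive integer.)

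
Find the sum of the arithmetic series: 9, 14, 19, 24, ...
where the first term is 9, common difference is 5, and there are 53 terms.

Sₙ = n/2 × (first + last)
Last term = a + (n-1)d = 9 + (53-1)×5 = 269
S_53 = 53/2 × (9 + 269)
S_53 = 53/2 × 278 = 7367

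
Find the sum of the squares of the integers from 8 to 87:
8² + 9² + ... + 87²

Use ∑_{k=1}^{n} k² = n(n+1)(2n+1)/6, then subtract the first 7 terms.
∑_{k=1}^{87} k² = 87×88×175/6 = 223300
∑_{k=1}^{7} k² = 7×8×15/6 = 140
∑_{k=8}^{87} k² = 223300 - 140 = 223160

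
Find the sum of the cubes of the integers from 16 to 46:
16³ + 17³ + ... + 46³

Use ∑_{k=1}^{n} k³ = [n(n+1)/2]², then subtract the first 15 terms.
∑_{k=1}^{46} k³ = [46×47/2]² = 1081² = 1168561
∑_{k=1}^{15} k³ = [15×16/2]² = 120² = 14400
∑_{k=16}^{46} k³ = 1168561 - 14400 = 1154161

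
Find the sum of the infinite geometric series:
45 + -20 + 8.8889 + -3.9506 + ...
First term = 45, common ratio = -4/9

For |r| < 1, S = a / (1 - r)
S = 45 / (1 - (-4/9))
S = 45 / (13/9)
S = 405/13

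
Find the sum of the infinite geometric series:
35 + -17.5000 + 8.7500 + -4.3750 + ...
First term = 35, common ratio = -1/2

For |r| < 1, S = a / (1 - r)
S = 35 / (1 - (-1/2))
S = 35 / (3/2)
S = 70/3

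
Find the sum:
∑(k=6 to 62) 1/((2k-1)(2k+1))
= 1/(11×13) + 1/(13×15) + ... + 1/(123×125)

Partial fractions: 1/((2k-1)(2k+1)) = (1/2)[1/(2k-1) - 1/(2k+1)]
The series telescopes:
= (1/2)[1/11 - 1/125]
= 57/1375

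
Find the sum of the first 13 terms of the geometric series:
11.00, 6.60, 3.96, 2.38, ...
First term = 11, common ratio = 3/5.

Sₙ = a(1 - rⁿ) / (1 - r)
S_13 = 11(1 - (3/5)^13) / (1 - (3/5))
S_13 = 11(1 - (1594323/1220703125)) / (2/5)
S_13 = 6705098411/244140625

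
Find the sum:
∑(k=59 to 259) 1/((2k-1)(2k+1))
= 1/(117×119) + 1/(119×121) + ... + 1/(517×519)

Partial fractions: 1/((2k-1)(2k+1)) = (1/2)[1/(2k-1) - 1/(2k+1)]
The series telescopes:
= (1/2)[1/117 - 1/519]
= 67/20241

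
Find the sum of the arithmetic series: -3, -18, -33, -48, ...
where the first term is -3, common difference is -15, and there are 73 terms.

Sₙ = n/2 × (first + last)
Last term = a + (n-1)d = -3 + (73-1)×(-15) = -1083
S_73 = 73/2 × (-3 + (-1083))
S_73 = 73/2 × (-1086) = -39639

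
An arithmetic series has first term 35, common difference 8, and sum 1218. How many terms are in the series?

Using S = n/2 × [2a + (n-1)d]
1218 = n/2 × [2(35) + (n-1)(8)]
1218 = n/2 × [70 + 8n - 8]
2436 = n × [62 + 8n]
8n² + (62)n - 2436 = 0
Discriminant: Δ = (62)² - 4(8)(-2436) = 3844 + 77952 = 81796
√Δ = 286
n = [-(62) + √Δ] / (2·8) = (-62 + 286) / 16 = 224 / 16 = 14
(The negative root is discarded since n must be a positive integer.)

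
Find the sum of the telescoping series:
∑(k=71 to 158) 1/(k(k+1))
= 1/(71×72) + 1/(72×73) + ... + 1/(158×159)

Partial fractions: 1/(k(k+1)) = 1/k - 1/(k+1)
The series telescopes:
= (1/71 - 1/72) + (1/72 - 1/73) + ... + (1/158 - 1/159)
= 1/71 - 1/159
= 88/11289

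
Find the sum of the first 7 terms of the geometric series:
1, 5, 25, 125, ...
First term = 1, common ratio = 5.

Sₙ = a(1 - rⁿ) / (1 - r)
S_7 = 1(1 - 5^7) / (1 - 5)
S_7 = 1(1 - 78125) / (-4)
S_7 = 19531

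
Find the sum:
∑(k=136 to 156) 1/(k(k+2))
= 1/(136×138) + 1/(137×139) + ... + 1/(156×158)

Partial fractions: 1/(k(k+2)) = (1/2)[1/k - 1/(k+2)]
Telescoping leaves the first two and last two terms:
= (1/2)[1/136 + 1/137 - 1/157 - 1/158]
= 451479/462185392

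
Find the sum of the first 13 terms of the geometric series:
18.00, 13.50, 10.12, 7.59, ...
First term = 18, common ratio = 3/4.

Sₙ = a(1 - rⁿ) / (1 - r)
S_13 = 18(1 - (3/4)^13) / (1 - (3/4))
S_13 = 18(1 - (1594323/67108864)) / (1/4)
S_13 = 589630869/8388608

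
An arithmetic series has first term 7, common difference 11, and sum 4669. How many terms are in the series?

Using S = n/2 × [2a + (n-1)d]
4669 = n/2 × [2(7) + (n-1)(11)]
4669 = n/2 × [14 + 11n - 11]
9338 = n × [3 + 11n]
11n² + (3)n - 9338 = 0
Discriminant: Δ = (3)² - 4(11)(-9338) = 9 + 410872 = 410881
√Δ = 641
n = [-(3) + √Δ] / (2·11) = (-3 + 641) / 22 = 638 / 22 = 29
(The negative root is discarded since n must be a positive integer.)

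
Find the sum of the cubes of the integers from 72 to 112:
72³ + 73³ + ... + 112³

Use ∑_{k=1}^{n} k³ = [n(n+1)/2]², then subtract the first 71 terms.
∑_{k=1}^{112} k³ = [112×113/2]² = 6328² = 40043584
∑_{k=1}^{71} k³ = [71×72/2]² = 2556² = 6533136
∑_{k=72}^{112} k³ = 40043584 - 6533136 = 33510448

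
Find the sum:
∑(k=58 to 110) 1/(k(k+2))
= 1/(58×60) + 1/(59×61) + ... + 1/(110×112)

Partial fractions: 1/(k(k+2)) = (1/2)[1/k - 1/(k+2)]
Telescoping leaves the first two and last two terms:
= (1/2)[1/58 + 1/59 - 1/111 - 1/112]
= 345719/42542304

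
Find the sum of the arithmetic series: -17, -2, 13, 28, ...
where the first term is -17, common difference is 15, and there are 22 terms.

Sₙ = n/2 × (first + last)
Last term = a + (n-1)d = -17 + (22-1)×15 = 298
S_22 = 22/2 × (-17 + 298)
S_22 = 22/2 × 281 = 3091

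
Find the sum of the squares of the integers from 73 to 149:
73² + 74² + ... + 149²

Use ∑_{k=1}^{n} k² = n(n+1)(2n+1)/6, then subtract the first 72 terms.
∑_{k=1}^{149} k² = 149×150×299/6 = 1113775
∑_{k=1}^{72} k² = 72×73×145/6 = 127020
∑_{k=73}^{149} k² = 1113775 - 127020 = 986755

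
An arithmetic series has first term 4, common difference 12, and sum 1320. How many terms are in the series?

Using S = n/2 × [2a + (n-1)d]
1320 = n/2 × [2(4) + (n-1)(12)]
1320 = n/2 × [8 + 12n - 12]
2640 = n × [-4 + 12n]
12n² + (-4)n - 2640 = 0
Discriminant: Δ = (-4)² - 4(12)(-2640) = 16 + 126720 = 126736
√Δ = 356
n = [-(-4) + √Δ] / (2·12) = (4 + 356) / 24 = 360 / 24 = 15
(The negative root is discarded since n must be a positive integer.)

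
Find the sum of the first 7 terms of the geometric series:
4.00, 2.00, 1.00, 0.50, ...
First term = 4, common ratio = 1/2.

Sₙ = a(1 - rⁿ) / (1 - r)
S_7 = 4(1 - (1/2)^7) / (1 - (1/2))
S_7 = 4(1 - (1/128)) / (1/2)
S_7 = 127/16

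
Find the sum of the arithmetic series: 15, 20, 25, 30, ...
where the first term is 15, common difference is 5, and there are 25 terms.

Sₙ = n/2 × (first + last)
Last term = a + (n-1)d = 15 + (25-1)×5 = 135
S_25 = 25/2 × (15 + 135)
S_25 = 25/2 × 150 = 1875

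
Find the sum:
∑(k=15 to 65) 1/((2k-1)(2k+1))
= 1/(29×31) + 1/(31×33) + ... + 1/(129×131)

Partial fractions: 1/((2k-1)(2k+1)) = (1/2)[1/(2k-1) - 1/(2k+1)]
The series telescopes:
= (1/2)[1/29 - 1/131]
= 51/3799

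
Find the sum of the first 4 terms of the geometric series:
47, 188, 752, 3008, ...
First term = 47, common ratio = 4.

Sₙ = a(1 - rⁿ) / (1 - r)
S_4 = 47(1 - 4^4) / (1 - 4)
S_4 = 47(1 - 256) / (-3)
S_4 = 3995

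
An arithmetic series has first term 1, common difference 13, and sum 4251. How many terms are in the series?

Using S = n/2 × [2a + (n-1)d]
4251 = n/2 × [2(1) + (n-1)(13)]
4251 = n/2 × [2 + 13n - 13]
8502 = n × [-11 + 13n]
13n² + (-11)n - 8502 = 0
Discriminant: Δ = (-11)² - 4(13)(-8502) = 121 + 442104 = 442225
√Δ = 665
n = [-(-11) + √Δ] / (2·13) = (11 + 665) / 26 = 676 / 26 = 26
(The negative root is discarded since n must be a positive integer.)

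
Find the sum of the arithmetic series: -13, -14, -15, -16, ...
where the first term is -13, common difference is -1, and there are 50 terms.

Sₙ = n/2 × (first + last)
Last term = a + (n-1)d = -13 + (50-1)×(-1) = -62
S_50 = 50/2 × (-13 + (-62))
S_50 = 50/2 × (-75) = -1875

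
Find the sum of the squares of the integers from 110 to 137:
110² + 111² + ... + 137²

Use ∑_{k=1}^{n} k² = n(n+1)(2n+1)/6, then subtract the first 109 terms.
∑_{k=1}^{137} k² = 137×138×275/6 = 866525
∑_{k=1}^{109} k² = 109×110×219/6 = 437635
∑_{k=110}^{137} k² = 866525 - 437635 = 428890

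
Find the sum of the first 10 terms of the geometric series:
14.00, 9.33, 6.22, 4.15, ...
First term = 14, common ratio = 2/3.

Sₙ = a(1 - rⁿ) / (1 - r)
S_10 = 14(1 - (2/3)^10) / (1 - (2/3))
S_10 = 14(1 - (1024/59049)) / (1/3)
S_10 = 812350/19683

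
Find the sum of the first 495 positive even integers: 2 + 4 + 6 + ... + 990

Sum of first n even numbers = n(n+1)
= 495×496
= 245520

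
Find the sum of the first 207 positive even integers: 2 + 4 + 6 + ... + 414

Sum of first n even numbers = n(n+1)
= 207×208
= 43056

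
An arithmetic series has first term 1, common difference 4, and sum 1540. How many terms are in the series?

Using S = n/2 × [2a + (n-1)d]
1540 = n/2 × [2(1) + (n-1)(4)]
1540 = n/2 × [2 + 4n - 4]
3080 = n × [-2 + 4n]
4n² + (-2)n - 3080 = 0
Discriminant: Δ = (-2)² - 4(4)(-3080) = 4 + 49280 = 49284
√Δ = 222
n = [-(-2) + √Δ] / (2·4) = (2 + 222) / 8 = 224 / 8 = 28
(The negative root is discarded since n must be a positive integer.)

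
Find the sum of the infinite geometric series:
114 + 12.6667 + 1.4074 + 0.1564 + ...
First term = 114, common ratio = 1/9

For |r| < 1, S = a / (1 - r)
S = 114 / (1 - (1/9))
S = 114 / (8/9)
S = 513/4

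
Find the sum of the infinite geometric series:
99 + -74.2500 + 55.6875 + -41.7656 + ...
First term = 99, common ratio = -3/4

For |r| < 1, S = a / (1 - r)
S = 99 / (1 - (-3/4))
S = 99 / (7/4)
S = 396/7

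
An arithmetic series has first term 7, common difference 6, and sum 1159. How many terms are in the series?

Using S = n/2 × [2a + (n-1)d]
1159 = n/2 × [2(7) + (n-1)(6)]
1159 = n/2 × [14 + 6n - 6]
2318 = n × [8 + 6n]
6n² + (8)n - 2318 = 0
Discriminant: Δ = (8)² - 4(6)(-2318) = 64 + 55632 = 55696
√Δ = 236
n = [-(8) + √Δ] / (2·6) = (-8 + 236) / 12 = 228 / 12 = 19
(The negative root is discarded since n must be a positive integer.)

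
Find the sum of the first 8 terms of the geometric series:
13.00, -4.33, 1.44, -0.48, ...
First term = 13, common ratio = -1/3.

Sₙ = a(1 - rⁿ) / (1 - r)
S_8 = 13(1 - (-1/3)^8) / (1 - (-1/3))
S_8 = 13(1 - (1/6561)) / (4/3)
S_8 = 21320/2187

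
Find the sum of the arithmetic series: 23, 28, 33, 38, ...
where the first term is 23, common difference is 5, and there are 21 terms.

Sₙ = n/2 × (first + last)
Last term = a + (n-1)d = 23 + (21-1)×5 = 123
S_21 = 21/2 × (23 + 123)
S_21 = 21/2 × 146 = 1533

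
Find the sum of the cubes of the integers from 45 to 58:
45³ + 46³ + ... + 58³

Use ∑_{k=1}^{n} k³ = [n(n+1)/2]², then subtract the first 44 terms.
∑_{k=1}^{58} k³ = [58×59/2]² = 1711² = 2927521
∑_{k=1}^{44} k³ = [44×45/2]² = 990² = 980100
∑_{k=45}^{58} k³ = 2927521 - 980100 = 1947421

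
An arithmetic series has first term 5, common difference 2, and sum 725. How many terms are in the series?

Using S = n/2 × [2a + (n-1)d]
725 = n/2 × [2(5) + (n-1)(2)]
725 = n/2 × [10 + 2n - 2]
1450 = n × [8 + 2n]
2n² + (8)n - 1450 = 0
Discriminant: Δ = (8)² - 4(2)(-1450) = 64 + 11600 = 11664
√Δ = 108
n = [-(8) + √Δ] / (2·2) = (-8 + 108) / 4 = 100 / 4 = 25
(The negative root is discarded since n must be a positive integer.)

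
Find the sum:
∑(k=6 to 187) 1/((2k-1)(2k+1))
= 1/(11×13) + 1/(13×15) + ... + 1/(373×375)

Partial fractions: 1/((2k-1)(2k+1)) = (1/2)[1/(2k-1) - 1/(2k+1)]
The series telescopes:
= (1/2)[1/11 - 1/375]
= 182/4125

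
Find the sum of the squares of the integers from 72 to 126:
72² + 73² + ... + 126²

Use ∑_{k=1}^{n} k² = n(n+1)(2n+1)/6, then subtract the first 71 terms.
∑_{k=1}^{126} k² = 126×127×253/6 = 674751
∑_{k=1}^{71} k² = 71×72×143/6 = 121836
∑_{k=72}^{126} k² = 674751 - 121836 = 552915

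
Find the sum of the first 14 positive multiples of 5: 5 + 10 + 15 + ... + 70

Factor out 5: = 5(1 + 2 + ... + 14) = 5 × n(n+1)/2
= 5 × 14×15/2
= 5 × 105
= 525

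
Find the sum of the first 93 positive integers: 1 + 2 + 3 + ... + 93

Formula: ∑k = n(n+1)/2
= 93×94/2
= 8742/2
= 4371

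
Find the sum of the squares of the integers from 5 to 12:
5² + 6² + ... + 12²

Use ∑_{k=1}^{n} k² = n(n+1)(2n+1)/6, then subtract the first 4 terms.
∑_{k=1}^{12} k² = 12×13×25/6 = 650
∑_{k=1}^{4} k² = 4×5×9/6 = 30
∑_{k=5}^{12} k² = 650 - 30 = 620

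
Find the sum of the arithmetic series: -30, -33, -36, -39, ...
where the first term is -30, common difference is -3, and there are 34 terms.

Sₙ = n/2 × (first + last)
Last term = a + (n-1)d = -30 + (34-1)×(-3) = -129
S_34 = 34/2 × (-30 + (-129))
S_34 = 34/2 × (-159) = -2703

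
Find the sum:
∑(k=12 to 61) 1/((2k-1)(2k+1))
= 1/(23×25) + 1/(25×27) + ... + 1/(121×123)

Partial fractions: 1/((2k-1)(2k+1)) = (1/2)[1/(2k-1) - 1/(2k+1)]
The series telescopes:
= (1/2)[1/23 - 1/123]
= 50/2829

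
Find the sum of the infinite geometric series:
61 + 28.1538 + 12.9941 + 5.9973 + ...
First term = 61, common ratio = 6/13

For |r| < 1, S = a / (1 - r)
S = 61 / (1 - (6/13))
S = 61 / (7/13)
S = 793/7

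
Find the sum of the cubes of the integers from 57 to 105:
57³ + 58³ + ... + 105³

Use ∑_{k=1}^{n} k³ = [n(n+1)/2]², then subtract the first 56 terms.
∑_{k=1}^{105} k³ = [105×106/2]² = 5565² = 30969225
∑_{k=1}^{56} k³ = [56×57/2]² = 1596² = 2547216
∑_{k=57}^{105} k³ = 30969225 - 2547216 = 28422009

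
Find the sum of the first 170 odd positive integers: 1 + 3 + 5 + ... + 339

Sum of first n odd numbers = n²
= 170²
= 28900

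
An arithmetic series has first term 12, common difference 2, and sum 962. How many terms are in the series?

Using S = n/2 × [2a + (n-1)d]
962 = n/2 × [2(12) + (n-1)(2)]
962 = n/2 × [24 + 2n - 2]
1924 = n × [22 + 2n]
2n² + (22)n - 1924 = 0
Discriminant: Δ = (22)² - 4(2)(-1924) = 484 + 15392 = 15876
√Δ = 126
n = [-(22) + √Δ] / (2·2) = (-22 + 126) / 4 = 104 / 4 = 26
(The negative root is discarded since n must be a positive integer.)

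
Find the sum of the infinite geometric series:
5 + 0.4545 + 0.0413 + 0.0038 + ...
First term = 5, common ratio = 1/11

For |r| < 1, S = a / (1 - r)
S = 5 / (1 - (1/11))
S = 5 / (10/11)
S = 11/2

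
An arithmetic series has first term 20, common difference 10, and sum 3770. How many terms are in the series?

Using S = n/2 × [2a + (n-1)d]
3770 = n/2 × [2(20) + (n-1)(10)]
3770 = n/2 × [40 + 10n - 10]
7540 = n × [30 + 10n]
10n² + (30)n - 7540 = 0
Discriminant: Δ = (30)² - 4(10)(-7540) = 900 + 301600 = 302500
√Δ = 550
n = [-(30) + √Δ] / (2·10) = (-30 + 550) / 20 = 520 / 20 = 26
(The negative root is discarded since n must be a positive integer.)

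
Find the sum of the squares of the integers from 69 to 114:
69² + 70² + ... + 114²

Use ∑_{k=1}^{n} k² = n(n+1)(2n+1)/6, then subtract the first 68 terms.
∑_{k=1}^{114} k² = 114×115×229/6 = 500365
∑_{k=1}^{68} k² = 68×69×137/6 = 107134
∑_{k=69}^{114} k² = 500365 - 107134 = 393231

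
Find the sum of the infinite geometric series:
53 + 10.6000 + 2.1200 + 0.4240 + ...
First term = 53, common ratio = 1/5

For |r| < 1, S = a / (1 - r)
S = 53 / (1 - (1/5))
S = 53 / (4/5)
S = 265/4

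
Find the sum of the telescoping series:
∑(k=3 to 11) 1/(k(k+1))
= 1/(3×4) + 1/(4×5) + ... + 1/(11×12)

Partial fractions: 1/(k(k+1)) = 1/k - 1/(k+1)
The series telescopes:
= (1/3 - 1/4) + (1/4 - 1/5) + ... + (1/11 - 1/12)
= 1/3 - 1/12
= 1/4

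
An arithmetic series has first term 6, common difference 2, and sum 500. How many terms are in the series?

Using S = n/2 × [2a + (n-1)d]
500 = n/2 × [2(6) + (n-1)(2)]
500 = n/2 × [12 + 2n - 2]
1000 = n × [10 + 2n]
2n² + (10)n - 1000 = 0
Discriminant: Δ = (10)² - 4(2)(-1000) = 100 + 8000 = 8100
√Δ = 90
n = [-(10) + √Δ] / (2·2) = (-10 + 90) / 4 = 80 / 4 = 20
(The negative root is discarded since n must be a positive integer.)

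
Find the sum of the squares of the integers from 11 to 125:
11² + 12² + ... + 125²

Use ∑_{k=1}^{n} k² = n(n+1)(2n+1)/6, then subtract the first 10 terms.
∑_{k=1}^{125} k² = 125×126×251/6 = 658875
∑_{k=1}^{10} k² = 10×11×21/6 = 385
∑_{k=11}^{125} k² = 658875 - 385 = 658490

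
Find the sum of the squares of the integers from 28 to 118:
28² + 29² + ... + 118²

Use ∑_{k=1}^{n} k² = n(n+1)(2n+1)/6, then subtract the first 27 terms.
∑_{k=1}^{118} k² = 118×119×237/6 = 554659
∑_{k=1}^{27} k² = 27×28×55/6 = 6930
∑_{k=28}^{118} k² = 554659 - 6930 = 547729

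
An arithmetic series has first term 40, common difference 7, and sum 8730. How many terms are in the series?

Using S = n/2 × [2a + (n-1)d]
8730 = n/2 × [2(40) + (n-1)(7)]
8730 = n/2 × [80 + 7n - 7]
17460 = n × [73 + 7n]
7n² + (73)n - 17460 = 0
Discriminant: Δ = (73)² - 4(7)(-17460) = 5329 + 488880 = 494209
√Δ = 703
n = [-(73) + √Δ] / (2·7) = (-73 + 703) / 14 = 630 / 14 = 45
(The negative root is discarded since n must be a positive integer.)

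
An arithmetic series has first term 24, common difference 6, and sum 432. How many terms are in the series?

Using S = n/2 × [2a + (n-1)d]
432 = n/2 × [2(24) + (n-1)(6)]
432 = n/2 × [48 + 6n - 6]
864 = n × [42 + 6n]
6n² + (42)n - 864 = 0
Discriminant: Δ = (42)² - 4(6)(-864) = 1764 + 20736 = 22500
√Δ = 150
n = [-(42) + √Δ] / (2·6) = (-42 + 150) / 12 = 108 / 12 = 9
(The negative root is discarded since n must be a positive integer.)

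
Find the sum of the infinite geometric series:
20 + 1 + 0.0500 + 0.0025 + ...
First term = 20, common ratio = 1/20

For |r| < 1, S = a / (1 - r)
S = 20 / (1 - (1/20))
S = 20 / (19/20)
S = 400/19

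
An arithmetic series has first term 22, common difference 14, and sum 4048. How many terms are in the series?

Using S = n/2 × [2a + (n-1)d]
4048 = n/2 × [2(22) + (n-1)(14)]
4048 = n/2 × [44 + 14n - 14]
8096 = n × [30 + 14n]
14n² + (30)n - 8096 = 0
Discriminant: Δ = (30)² - 4(14)(-8096) = 900 + 453376 = 454276
√Δ = 674
n = [-(30) + √Δ] / (2·14) = (-30 + 674) / 28 = 644 / 28 = 23
(The negative root is discarded since n must be a positive integer.)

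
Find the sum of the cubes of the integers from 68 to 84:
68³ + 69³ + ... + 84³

Use ∑_{k=1}^{n} k³ = [n(n+1)/2]², then subtract the first 67 terms.
∑_{k=1}^{84} k³ = [84×85/2]² = 3570² = 12744900
∑_{k=1}^{67} k³ = [67×68/2]² = 2278² = 5189284
∑_{k=68}^{84} k³ = 12744900 - 5189284 = 7555616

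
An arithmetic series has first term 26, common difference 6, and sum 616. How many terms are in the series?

Using S = n/2 × [2a + (n-1)d]
616 = n/2 × [2(26) + (n-1)(6)]
616 = n/2 × [52 + 6n - 6]
1232 = n × [46 + 6n]
6n² + (46)n - 1232 = 0
Discriminant: Δ = (46)² - 4(6)(-1232) = 2116 + 29568 = 31684
√Δ = 178
n = [-(46) + √Δ] / (2·6) = (-46 + 178) / 12 = 132 / 12 = 11
(The negative root is discarded since n must be a positive integer.)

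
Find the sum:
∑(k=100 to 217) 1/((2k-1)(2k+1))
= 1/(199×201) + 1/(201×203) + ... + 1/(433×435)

Partial fractions: 1/((2k-1)(2k+1)) = (1/2)[1/(2k-1) - 1/(2k+1)]
The series telescopes:
= (1/2)[1/199 - 1/435]
= 118/86565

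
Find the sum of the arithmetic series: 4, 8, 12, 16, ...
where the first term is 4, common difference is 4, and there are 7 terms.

Sₙ = n/2 × (first + last)
Last term = a + (n-1)d = 4 + (7-1)×4 = 28
S_7 = 7/2 × (4 + 28)
S_7 = 7/2 × 32 = 112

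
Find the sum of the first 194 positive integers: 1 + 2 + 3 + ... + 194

Formula: ∑k = n(n+1)/2
= 194×195/2
= 37830/2
= 18915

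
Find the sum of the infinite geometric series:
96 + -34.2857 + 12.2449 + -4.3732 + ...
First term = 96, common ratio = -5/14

For |r| < 1, S = a / (1 - r)
S = 96 / (1 - (-5/14))
S = 96 / (19/14)
S = 1344/19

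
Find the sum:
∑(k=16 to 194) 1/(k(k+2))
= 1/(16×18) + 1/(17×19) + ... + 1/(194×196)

Partial fractions: 1/(k(k+2)) = (1/2)[1/k - 1/(k+2)]
Telescoping leaves the first two and last two terms:
= (1/2)[1/16 + 1/17 - 1/195 - 1/196]
= 288727/5197920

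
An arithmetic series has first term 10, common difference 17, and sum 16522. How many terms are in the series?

Using S = n/2 × [2a + (n-1)d]
16522 = n/2 × [2(10) + (n-1)(17)]
16522 = n/2 × [20 + 17n - 17]
33044 = n × [3 + 17n]
17n² + (3)n - 33044 = 0
Discriminant: Δ = (3)² - 4(17)(-33044) = 9 + 2246992 = 2247001
√Δ = 1499
n = [-(3) + √Δ] / (2·17) = (-3 + 1499) / 34 = 1496 / 34 = 44
(The negative root is discarded since n must be a positive integer.)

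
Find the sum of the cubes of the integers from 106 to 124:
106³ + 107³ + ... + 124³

Use ∑_{k=1}^{n} k³ = [n(n+1)/2]², then subtract the first 105 terms.
∑_{k=1}^{124} k³ = [124×125/2]² = 7750² = 60062500
∑_{k=1}^{105} k³ = [105×106/2]² = 5565² = 30969225
∑_{k=106}^{124} k³ = 60062500 - 30969225 = 29093275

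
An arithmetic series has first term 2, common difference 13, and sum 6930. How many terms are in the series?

Using S = n/2 × [2a + (n-1)d]
6930 = n/2 × [2(2) + (n-1)(13)]
6930 = n/2 × [4 + 13n - 13]
13860 = n × [-9 + 13n]
13n² + (-9)n - 13860 = 0
Discriminant: Δ = (-9)² - 4(13)(-13860) = 81 + 720720 = 720801
√Δ = 849
n = [-(-9) + √Δ] / (2·13) = (9 + 849) / 26 = 858 / 26 = 33
(The negative root is discarded since n must be a positive integer.)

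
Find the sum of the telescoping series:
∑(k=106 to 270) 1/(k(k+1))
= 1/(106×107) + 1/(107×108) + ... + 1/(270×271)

Partial fractions: 1/(k(k+1)) = 1/k - 1/(k+1)
The series telescopes:
= (1/106 - 1/107) + (1/107 - 1/108) + ... + (1/270 - 1/271)
= 1/106 - 1/271
= 165/28726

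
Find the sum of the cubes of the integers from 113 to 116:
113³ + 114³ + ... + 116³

Use ∑_{k=1}^{n} k³ = [n(n+1)/2]², then subtract the first 112 terms.
∑_{k=1}^{116} k³ = [116×117/2]² = 6786² = 46049796
∑_{k=1}^{112} k³ = [112×113/2]² = 6328² = 40043584
∑_{k=113}^{116} k³ = 46049796 - 40043584 = 6006212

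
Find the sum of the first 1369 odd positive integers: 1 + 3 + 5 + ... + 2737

Sum of first n odd numbers = n²
= 1369²
= 1874161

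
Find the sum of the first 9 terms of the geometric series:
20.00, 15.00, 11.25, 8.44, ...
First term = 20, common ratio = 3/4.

Sₙ = a(1 - rⁿ) / (1 - r)
S_9 = 20(1 - (3/4)^9) / (1 - (3/4))
S_9 = 20(1 - (19683/262144)) / (1/4)
S_9 = 1212305/16384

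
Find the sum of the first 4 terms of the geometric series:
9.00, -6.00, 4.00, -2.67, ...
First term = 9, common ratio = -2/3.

Sₙ = a(1 - rⁿ) / (1 - r)
S_4 = 9(1 - (-2/3)^4) / (1 - (-2/3))
S_4 = 9(1 - (16/81)) / (5/3)
S_4 = 13/3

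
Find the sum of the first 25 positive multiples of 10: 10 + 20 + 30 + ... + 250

Factor out 10: = 10(1 + 2 + ... + 25) = 10 × n(n+1)/2
= 10 × 25×26/2
= 10 × 325
= 3250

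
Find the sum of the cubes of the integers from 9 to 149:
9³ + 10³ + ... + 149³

Use ∑_{k=1}^{n} k³ = [n(n+1)/2]², then subtract the first 8 terms.
∑_{k=1}^{149} k³ = [149×150/2]² = 11175² = 124880625
∑_{k=1}^{8} k³ = [8×9/2]² = 36² = 1296
∑_{k=9}^{149} k³ = 124880625 - 1296 = 124879329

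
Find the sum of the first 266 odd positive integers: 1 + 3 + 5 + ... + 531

Sum of first n odd numbers = n²
= 266²
= 70756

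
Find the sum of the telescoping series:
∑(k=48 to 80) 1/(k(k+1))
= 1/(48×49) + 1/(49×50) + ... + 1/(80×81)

Partial fractions: 1/(k(k+1)) = 1/k - 1/(k+1)
The series telescopes:
= (1/48 - 1/49) + (1/49 - 1/50) + ... + (1/80 - 1/81)
= 1/48 - 1/81
= 11/1296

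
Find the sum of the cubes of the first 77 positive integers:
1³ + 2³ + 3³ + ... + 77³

Formula: ∑k³ = [n(n+1)/2]²
= [77×78/2]²
= 3003²
= 9018009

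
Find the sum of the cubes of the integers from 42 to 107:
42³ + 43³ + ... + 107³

Use ∑_{k=1}^{n} k³ = [n(n+1)/2]², then subtract the first 41 terms.
∑_{k=1}^{107} k³ = [107×108/2]² = 5778² = 33385284
∑_{k=1}^{41} k³ = [41×42/2]² = 861² = 741321
∑_{k=42}^{107} k³ = 33385284 - 741321 = 32643963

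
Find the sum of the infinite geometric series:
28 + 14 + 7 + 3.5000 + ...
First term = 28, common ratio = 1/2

For |r| < 1, S = a / (1 - r)
S = 28 / (1 - (1/2))
S = 28 / (1/2)
S = 56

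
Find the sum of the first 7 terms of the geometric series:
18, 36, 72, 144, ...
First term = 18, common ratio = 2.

Sₙ = a(1 - rⁿ) / (1 - r)
S_7 = 18(1 - 2^7) / (1 - 2)
S_7 = 18(1 - 128) / (-1)
S_7 = 2286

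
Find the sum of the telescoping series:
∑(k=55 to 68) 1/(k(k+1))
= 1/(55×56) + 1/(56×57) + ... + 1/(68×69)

Partial fractions: 1/(k(k+1)) = 1/k - 1/(k+1)
The series telescopes:
= (1/55 - 1/56) + (1/56 - 1/57) + ... + (1/68 - 1/69)
= 1/55 - 1/69
= 14/3795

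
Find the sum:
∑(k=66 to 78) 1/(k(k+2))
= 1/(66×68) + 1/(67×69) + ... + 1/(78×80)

Partial fractions: 1/(k(k+2)) = (1/2)[1/k - 1/(k+2)]
Telescoping leaves the first two and last two terms:
= (1/2)[1/66 + 1/67 - 1/79 - 1/80]
= 68731/27947040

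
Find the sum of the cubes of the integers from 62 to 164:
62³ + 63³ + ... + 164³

Use ∑_{k=1}^{n} k³ = [n(n+1)/2]², then subtract the first 61 terms.
∑_{k=1}^{164} k³ = [164×165/2]² = 13530² = 183060900
∑_{k=1}^{61} k³ = [61×62/2]² = 1891² = 3575881
∑_{k=62}^{164} k³ = 183060900 - 3575881 = 179485019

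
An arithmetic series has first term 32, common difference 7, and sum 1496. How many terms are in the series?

Using S = n/2 × [2a + (n-1)d]
1496 = n/2 × [2(32) + (n-1)(7)]
1496 = n/2 × [64 + 7n - 7]
2992 = n × [57 + 7n]
7n² + (57)n - 2992 = 0
Discriminant: Δ = (57)² - 4(7)(-2992) = 3249 + 83776 = 87025
√Δ = 295
n = [-(57) + √Δ] / (2·7) = (-57 + 295) / 14 = 238 / 14 = 17
(The negative root is discarded since n must be a positive integer.)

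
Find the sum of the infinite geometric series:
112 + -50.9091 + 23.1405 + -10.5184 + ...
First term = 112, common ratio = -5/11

For |r| < 1, S = a / (1 - r)
S = 112 / (1 - (-5/11))
S = 112 / (16/11)
S = 77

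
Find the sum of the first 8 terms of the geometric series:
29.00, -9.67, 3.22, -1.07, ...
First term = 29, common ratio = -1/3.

Sₙ = a(1 - rⁿ) / (1 - r)
S_8 = 29(1 - (-1/3)^8) / (1 - (-1/3))
S_8 = 29(1 - (1/6561)) / (4/3)
S_8 = 47560/2187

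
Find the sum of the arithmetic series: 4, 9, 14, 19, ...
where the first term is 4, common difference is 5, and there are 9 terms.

Sₙ = n/2 × (first + last)
Last term = a + (n-1)d = 4 + (9-1)×5 = 44
S_9 = 9/2 × (4 + 44)
S_9 = 9/2 × 48 = 216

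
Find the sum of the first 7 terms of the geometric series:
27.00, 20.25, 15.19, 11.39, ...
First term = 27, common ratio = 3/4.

Sₙ = a(1 - rⁿ) / (1 - r)
S_7 = 27(1 - (3/4)^7) / (1 - (3/4))
S_7 = 27(1 - (2187/16384)) / (1/4)
S_7 = 383319/4096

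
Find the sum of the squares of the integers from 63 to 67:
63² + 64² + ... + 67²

Use ∑_{k=1}^{n} k² = n(n+1)(2n+1)/6, then subtract the first 62 terms.
∑_{k=1}^{67} k² = 67×68×135/6 = 102510
∑_{k=1}^{62} k² = 62×63×125/6 = 81375
∑_{k=63}^{67} k² = 102510 - 81375 = 21135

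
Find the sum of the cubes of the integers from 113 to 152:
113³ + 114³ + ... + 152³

Use ∑_{k=1}^{n} k³ = [n(n+1)/2]², then subtract the first 112 terms.
∑_{k=1}^{152} k³ = [152×153/2]² = 11628² = 135210384
∑_{k=1}^{112} k³ = [112×113/2]² = 6328² = 40043584
∑_{k=113}^{152} k³ = 135210384 - 40043584 = 95166800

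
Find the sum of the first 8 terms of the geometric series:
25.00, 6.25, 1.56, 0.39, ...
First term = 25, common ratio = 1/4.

Sₙ = a(1 - rⁿ) / (1 - r)
S_8 = 25(1 - (1/4)^8) / (1 - (1/4))
S_8 = 25(1 - (1/65536)) / (3/4)
S_8 = 546125/16384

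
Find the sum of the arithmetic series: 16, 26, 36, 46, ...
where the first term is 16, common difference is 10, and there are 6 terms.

Sₙ = n/2 × (first + last)
Last term = a + (n-1)d = 16 + (6-1)×10 = 66
S_6 = 6/2 × (16 + 66)
S_6 = 6/2 × 82 = 246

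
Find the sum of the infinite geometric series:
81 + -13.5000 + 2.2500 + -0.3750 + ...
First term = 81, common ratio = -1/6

For |r| < 1, S = a / (1 - r)
S = 81 / (1 - (-1/6))
S = 81 / (7/6)
S = 486/7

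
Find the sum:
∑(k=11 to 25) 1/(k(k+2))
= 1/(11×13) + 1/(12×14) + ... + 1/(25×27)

Partial fractions: 1/(k(k+2)) = (1/2)[1/k - 1/(k+2)]
Telescoping leaves the first two and last two terms:
= (1/2)[1/11 + 1/12 - 1/26 - 1/27]
= 1525/30888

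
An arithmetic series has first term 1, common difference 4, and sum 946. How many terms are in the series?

Using S = n/2 × [2a + (n-1)d]
946 = n/2 × [2(1) + (n-1)(4)]
946 = n/2 × [2 + 4n - 4]
1892 = n × [-2 + 4n]
4n² + (-2)n - 1892 = 0
Discriminant: Δ = (-2)² - 4(4)(-1892) = 4 + 30272 = 30276
√Δ = 174
n = [-(-2) + √Δ] / (2·4) = (2 + 174) / 8 = 176 / 8 = 22
(The negative root is discarded since n must be a positive integer.)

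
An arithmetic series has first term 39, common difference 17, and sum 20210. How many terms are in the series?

Using S = n/2 × [2a + (n-1)d]
20210 = n/2 × [2(39) + (n-1)(17)]
20210 = n/2 × [78 + 17n - 17]
40420 = n × [61 + 17n]
17n² + (61)n - 40420 = 0
Discriminant: Δ = (61)² - 4(17)(-40420) = 3721 + 2748560 = 2752281
√Δ = 1659
n = [-(61) + √Δ] / (2·17) = (-61 + 1659) / 34 = 1598 / 34 = 47
(The negative root is discarded since n must be a positive integer.)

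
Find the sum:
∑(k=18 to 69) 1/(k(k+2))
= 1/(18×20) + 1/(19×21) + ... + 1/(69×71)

Partial fractions: 1/(k(k+2)) = (1/2)[1/k - 1/(k+2)]
Telescoping leaves the first two and last two terms:
= (1/2)[1/18 + 1/19 - 1/70 - 1/71]
= 33917/849870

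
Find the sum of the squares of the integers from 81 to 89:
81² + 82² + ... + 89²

Use ∑_{k=1}^{n} k² = n(n+1)(2n+1)/6, then subtract the first 80 terms.
∑_{k=1}^{89} k² = 89×90×179/6 = 238965
∑_{k=1}^{80} k² = 80×81×161/6 = 173880
∑_{k=81}^{89} k² = 238965 - 173880 = 65085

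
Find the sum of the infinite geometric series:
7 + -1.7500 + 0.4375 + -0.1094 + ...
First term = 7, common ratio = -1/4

For |r| < 1, S = a / (1 - r)
S = 7 / (1 - (-1/4))
S = 7 / (5/4)
S = 28/5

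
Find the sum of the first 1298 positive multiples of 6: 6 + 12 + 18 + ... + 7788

Factor out 6: = 6(1 + 2 + ... + 1298) = 6 × n(n+1)/2
= 6 × 1298×1299/2
= 6 × 843051
= 5058306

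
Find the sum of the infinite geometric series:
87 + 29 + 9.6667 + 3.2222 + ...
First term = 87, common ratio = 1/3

For |r| < 1, S = a / (1 - r)
S = 87 / (1 - (1/3))
S = 87 / (2/3)
S = 261/2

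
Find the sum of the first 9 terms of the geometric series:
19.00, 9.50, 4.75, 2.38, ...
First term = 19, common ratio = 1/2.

Sₙ = a(1 - rⁿ) / (1 - r)
S_9 = 19(1 - (1/2)^9) / (1 - (1/2))
S_9 = 19(1 - (1/512)) / (1/2)
S_9 = 9709/256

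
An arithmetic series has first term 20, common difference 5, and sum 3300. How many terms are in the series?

Using S = n/2 × [2a + (n-1)d]
3300 = n/2 × [2(20) + (n-1)(5)]
3300 = n/2 × [40 + 5n - 5]
6600 = n × [35 + 5n]
5n² + (35)n - 6600 = 0
Discriminant: Δ = (35)² - 4(5)(-6600) = 1225 + 132000 = 133225
√Δ = 365
n = [-(35) + √Δ] / (2·5) = (-35 + 365) / 10 = 330 / 10 = 33
(The negative root is discarded since n must be a positive integer.)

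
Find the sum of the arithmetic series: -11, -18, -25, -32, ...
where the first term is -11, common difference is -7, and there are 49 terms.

Sₙ = n/2 × (first + last)
Last term = a + (n-1)d = -11 + (49-1)×(-7) = -347
S_49 = 49/2 × (-11 + (-347))
S_49 = 49/2 × (-358) = -8771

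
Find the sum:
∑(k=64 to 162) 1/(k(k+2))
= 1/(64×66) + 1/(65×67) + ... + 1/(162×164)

Partial fractions: 1/(k(k+2)) = (1/2)[1/k - 1/(k+2)]
Telescoping leaves the first two and last two terms:
= (1/2)[1/64 + 1/65 - 1/163 - 1/164]
= 522027/55602560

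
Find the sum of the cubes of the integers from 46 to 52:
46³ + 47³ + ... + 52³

Use ∑_{k=1}^{n} k³ = [n(n+1)/2]², then subtract the first 45 terms.
∑_{k=1}^{52} k³ = [52×53/2]² = 1378² = 1898884
∑_{k=1}^{45} k³ = [45×46/2]² = 1035² = 1071225
∑_{k=46}^{52} k³ = 1898884 - 1071225 = 827659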